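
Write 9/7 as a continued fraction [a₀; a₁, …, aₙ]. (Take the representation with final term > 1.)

[1; 3, 2]

9 = 1*7 + 2
7 = 3*2 + 1
2 = 2*1 + 0  (stop)
So 9/7 = [1; 3, 2].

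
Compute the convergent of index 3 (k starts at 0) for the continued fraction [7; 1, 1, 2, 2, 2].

38/5

Using pₖ = aₖpₖ₋₁ + pₖ₋₂, qₖ = aₖqₖ₋₁ + qₖ₋₂ (with p₋₁=1, p₋₂=0, q₋₁=0, q₋₂=1):
  k=0: a=7, p=7, q=1
  k=1: a=1, p=8, q=1
  k=2: a=1, p=15, q=2
  k=3: a=2, p=38, q=5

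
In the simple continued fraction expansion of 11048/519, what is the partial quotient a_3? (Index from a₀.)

14

11048 = 21·519 + 149   →  a_0 = 21
519 = 3·149 + 72   →  a_1 = 3
149 = 2·72 + 5   →  a_2 = 2
72 = 14·5 + 2   →  a_3 = 14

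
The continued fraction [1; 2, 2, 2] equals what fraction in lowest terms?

17/12

Using pₖ = aₖpₖ₋₁ + pₖ₋₂ and qₖ = aₖqₖ₋₁ + qₖ₋₂:
  k=0: a=1, p=1, q=1
  k=1: a=2, p=3, q=2
  k=2: a=2, p=7, q=5
  k=3: a=2, p=17, q=12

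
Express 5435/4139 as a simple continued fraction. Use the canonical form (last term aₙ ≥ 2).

5435 = 1*4139 + 1296
4139 = 3*1296 + 251
1296 = 5*251 + 41
251 = 6*41 + 5
41 = 8*5 + 1
5 = 5*1 + 0  (stop)
So 5435/4139 = [1; 3, 5, 6, 8, 5].

[1; 3, 5, 6, 8, 5]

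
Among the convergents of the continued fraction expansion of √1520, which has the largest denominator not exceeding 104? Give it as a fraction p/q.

3041/78

√1520 = [38; 1, 76, …] (period length 2).
Convergents:
  p_0/q_0 = 38/1
  p_1/q_1 = 39/1
  p_2/q_2 = 3002/77
  p_3/q_3 = 3041/78
  p_4/q_4 = 234118/6005
q_3 = 78 ≤ 104 < 6005 = q_4, so the answer is 3041/78.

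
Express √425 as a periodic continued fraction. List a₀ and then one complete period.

a₀ = ⌊√425⌋ = 20.
With m₀=0, d₀=1 and mₖ₊₁ = dₖaₖ − mₖ, dₖ₊₁ = (n − mₖ₊₁²)/dₖ, aₖ₊₁ = ⌊(a₀+mₖ₊₁)/dₖ₊₁⌋:
  k=1: m=20, d=25, a=1
  k=2: m=5, d=16, a=1
  k=3: m=11, d=19, a=1
  k=4: m=8, d=19, a=1
  k=5: m=11, d=16, a=1
  k=6: m=5, d=25, a=1
  k=7: m=20, d=1, a=40
d=1 and a=2a₀=40 at k=7, so the next step gives (m, d) = (20, 25) again — its k=1 value — and the period has length 7.

[20; 1, 1, 1, 1, 1, 1, 40]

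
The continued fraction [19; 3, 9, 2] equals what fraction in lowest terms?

Using pₖ = aₖpₖ₋₁ + pₖ₋₂ and qₖ = aₖqₖ₋₁ + qₖ₋₂:
  k=0: a=19, p=19, q=1
  k=1: a=3, p=58, q=3
  k=2: a=9, p=541, q=28
  k=3: a=2, p=1140, q=59

1140/59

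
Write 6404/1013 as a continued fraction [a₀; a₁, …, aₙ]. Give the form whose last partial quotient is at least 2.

6404 = 6·1013 + 326
1013 = 3·326 + 35
326 = 9·35 + 11
35 = 3·11 + 2
11 = 5·2 + 1
2 = 2·1 + 0  (stop)
So 6404/1013 = [6; 3, 9, 3, 5, 2].

[6; 3, 9, 3, 5, 2]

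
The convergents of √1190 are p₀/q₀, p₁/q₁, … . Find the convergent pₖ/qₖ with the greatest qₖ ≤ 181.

4726/137

√1190 = [34; 2, 68, …] (period length 2).
Convergents:
  p_0/q_0 = 34/1
  p_1/q_1 = 69/2
  p_2/q_2 = 4726/137
  p_3/q_3 = 9521/276
q_2 = 137 ≤ 181 < 276 = q_3, so the answer is 4726/137.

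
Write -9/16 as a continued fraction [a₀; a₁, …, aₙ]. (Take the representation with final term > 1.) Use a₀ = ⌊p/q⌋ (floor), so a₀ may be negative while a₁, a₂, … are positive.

[-1; 2, 3, 2]

-9 = -1×16 + 7
16 = 2×7 + 2
7 = 3×2 + 1
2 = 2×1 + 0  (stop)
So -9/16 = [-1; 2, 3, 2].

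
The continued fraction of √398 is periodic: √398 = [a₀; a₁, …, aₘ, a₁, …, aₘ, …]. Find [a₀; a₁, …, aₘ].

[19; 1, 18, 1, 38]

a₀ = ⌊√398⌋ = 19.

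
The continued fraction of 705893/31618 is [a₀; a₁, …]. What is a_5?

705893 = 22·31618 + 10297   →  a_0 = 22
31618 = 3·10297 + 727   →  a_1 = 3
10297 = 14·727 + 119   →  a_2 = 14
727 = 6·119 + 13   →  a_3 = 6
119 = 9·13 + 2   →  a_4 = 9
13 = 6·2 + 1   →  a_5 = 6

6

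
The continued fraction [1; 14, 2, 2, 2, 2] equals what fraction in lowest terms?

Fold from the inside: start with 2/1.
  2 + 1/2 = 5/2
  2 + 2/5 = 12/5
  2 + 5/12 = 29/12
  14 + 12/29 = 418/29
  1 + 29/418 = 447/418

447/418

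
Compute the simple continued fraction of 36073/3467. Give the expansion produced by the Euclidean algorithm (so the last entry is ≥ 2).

[10; 2, 2, 8, 6, 4, 3]

36073 = 10*3467 + 1403
3467 = 2*1403 + 661
1403 = 2*661 + 81
661 = 8*81 + 13
81 = 6*13 + 3
13 = 4*3 + 1
3 = 3*1 + 0  (stop)
So 36073/3467 = [10; 2, 2, 8, 6, 4, 3].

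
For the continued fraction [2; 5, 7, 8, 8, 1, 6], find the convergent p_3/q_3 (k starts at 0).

643/293

Using pₖ = aₖpₖ₋₁ + pₖ₋₂, qₖ = aₖqₖ₋₁ + qₖ₋₂ (with p₋₁=1, p₋₂=0, q₋₁=0, q₋₂=1):
  k=0: a=2, p=2, q=1
  k=1: a=5, p=11, q=5
  k=2: a=7, p=79, q=36
  k=3: a=8, p=643, q=293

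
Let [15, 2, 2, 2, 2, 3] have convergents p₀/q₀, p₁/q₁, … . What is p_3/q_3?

Using pₖ = aₖpₖ₋₁ + pₖ₋₂, qₖ = aₖqₖ₋₁ + qₖ₋₂ (with p₋₁=1, p₋₂=0, q₋₁=0, q₋₂=1):
  k=0: a=15, p=15, q=1
  k=1: a=2, p=31, q=2
  k=2: a=2, p=77, q=5
  k=3: a=2, p=185, q=12

185/12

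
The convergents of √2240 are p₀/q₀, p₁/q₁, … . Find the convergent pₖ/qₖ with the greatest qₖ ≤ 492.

10081/213

√2240 = [47; 3, 23, 3, 94, …] (period length 4).
Convergents:
  p_0/q_0 = 47/1
  p_1/q_1 = 142/3
  p_2/q_2 = 3313/70
  p_3/q_3 = 10081/213
  p_4/q_4 = 950927/20092
q_3 = 213 ≤ 492 < 20092 = q_4, so the answer is 10081/213.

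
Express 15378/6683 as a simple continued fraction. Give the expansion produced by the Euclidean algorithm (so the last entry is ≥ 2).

15378 = 2*6683 + 2012
6683 = 3*2012 + 647
2012 = 3*647 + 71
647 = 9*71 + 8
71 = 8*8 + 7
8 = 1*7 + 1
7 = 7*1 + 0  (stop)
So 15378/6683 = [2; 3, 3, 9, 8, 1, 7].

[2; 3, 3, 9, 8, 1, 7]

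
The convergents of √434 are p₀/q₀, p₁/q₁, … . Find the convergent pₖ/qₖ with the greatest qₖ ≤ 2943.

31249/1500

√434 = [20; 1, 4, 1, 40, …] (period length 4).
Convergents:
  p_0/q_0 = 20/1
  p_1/q_1 = 21/1
  p_2/q_2 = 104/5
  p_3/q_3 = 125/6
  p_4/q_4 = 5104/245
  p_5/q_5 = 5229/251
  p_6/q_6 = 26020/1249
  p_7/q_7 = 31249/1500
  p_8/q_8 = 1275980/61249
q_7 = 1500 ≤ 2943 < 61249 = q_8, so the answer is 31249/1500.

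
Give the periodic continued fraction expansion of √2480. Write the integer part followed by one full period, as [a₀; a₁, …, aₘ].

a₀ = ⌊√2480⌋ = 49.
With m₀=0, d₀=1 and mₖ₊₁ = dₖaₖ − mₖ, dₖ₊₁ = (n − mₖ₊₁²)/dₖ, aₖ₊₁ = ⌊(a₀+mₖ₊₁)/dₖ₊₁⌋:
  k=1: m=49, d=79, a=1
  k=2: m=30, d=20, a=3
  k=3: m=30, d=79, a=1
  k=4: m=49, d=1, a=98
d=1 and a=2a₀=98 at k=4, so the next step gives (m, d) = (49, 79) again — its k=1 value — and the period has length 4.

[49; 1, 3, 1, 98]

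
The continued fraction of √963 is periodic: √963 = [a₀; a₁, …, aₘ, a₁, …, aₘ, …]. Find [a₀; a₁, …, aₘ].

a₀ = ⌊√963⌋ = 31.

[31; 31, 62]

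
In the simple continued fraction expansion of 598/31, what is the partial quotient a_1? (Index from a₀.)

3

598 = 19·31 + 9   →  a_0 = 19
31 = 3·9 + 4   →  a_1 = 3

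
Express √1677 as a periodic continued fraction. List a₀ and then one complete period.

[40; 1, 19, 2, 19, 1, 80]

a₀ = ⌊√1677⌋ = 40.
With m₀=0, d₀=1 and mₖ₊₁ = dₖaₖ − mₖ, dₖ₊₁ = (n − mₖ₊₁²)/dₖ, aₖ₊₁ = ⌊(a₀+mₖ₊₁)/dₖ₊₁⌋:
  k=1: m=40, d=77, a=1
  k=2: m=37, d=4, a=19
  k=3: m=39, d=39, a=2
  k=4: m=39, d=4, a=19
  k=5: m=37, d=77, a=1
  k=6: m=40, d=1, a=80
d=1 and a=2a₀=80 at k=6, so the next step gives (m, d) = (40, 77) again — its k=1 value — and the period has length 6.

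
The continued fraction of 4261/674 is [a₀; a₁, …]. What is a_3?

2

4261 = 6·674 + 217   →  a_0 = 6
674 = 3·217 + 23   →  a_1 = 3
217 = 9·23 + 10   →  a_2 = 9
23 = 2·10 + 3   →  a_3 = 2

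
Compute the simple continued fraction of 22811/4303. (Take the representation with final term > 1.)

[5; 3, 3, 8, 7, 3, 2]

22811 = 5·4303 + 1296
4303 = 3·1296 + 415
1296 = 3·415 + 51
415 = 8·51 + 7
51 = 7·7 + 2
7 = 3·2 + 1
2 = 2·1 + 0  (stop)
So 22811/4303 = [5; 3, 3, 8, 7, 3, 2].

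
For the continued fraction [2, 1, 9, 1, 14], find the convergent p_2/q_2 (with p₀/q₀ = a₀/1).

Using pₖ = aₖpₖ₋₁ + pₖ₋₂, qₖ = aₖqₖ₋₁ + qₖ₋₂ (with p₋₁=1, p₋₂=0, q₋₁=0, q₋₂=1):
  k=0: a=2, p=2, q=1
  k=1: a=1, p=3, q=1
  k=2: a=9, p=29, q=10

29/10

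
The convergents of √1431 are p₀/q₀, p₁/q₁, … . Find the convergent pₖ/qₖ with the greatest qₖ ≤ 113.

√1431 = [37; 1, 4, 1, 4, 1, 74, …] (period length 6).
Convergents:
  p_0/q_0 = 37/1
  p_1/q_1 = 38/1
  p_2/q_2 = 189/5
  p_3/q_3 = 227/6
  p_4/q_4 = 1097/29
  p_5/q_5 = 1324/35
  p_6/q_6 = 99073/2619
q_5 = 35 ≤ 113 < 2619 = q_6, so the answer is 1324/35.

1324/35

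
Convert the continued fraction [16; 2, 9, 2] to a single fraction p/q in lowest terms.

Using pₖ = aₖpₖ₋₁ + pₖ₋₂ and qₖ = aₖqₖ₋₁ + qₖ₋₂:
  k=0: a=16, p=16, q=1
  k=1: a=2, p=33, q=2
  k=2: a=9, p=313, q=19
  k=3: a=2, p=659, q=40

659/40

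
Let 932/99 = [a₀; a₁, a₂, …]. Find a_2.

2

932 = 9·99 + 41   →  a_0 = 9
99 = 2·41 + 17   →  a_1 = 2
41 = 2·17 + 7   →  a_2 = 2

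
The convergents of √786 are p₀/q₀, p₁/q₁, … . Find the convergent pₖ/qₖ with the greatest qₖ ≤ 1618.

43988/1569

√786 = [28; 28, 56, …] (period length 2).
Convergents:
  p_0/q_0 = 28/1
  p_1/q_1 = 785/28
  p_2/q_2 = 43988/1569
  p_3/q_3 = 1232449/43960
q_2 = 1569 ≤ 1618 < 43960 = q_3, so the answer is 43988/1569.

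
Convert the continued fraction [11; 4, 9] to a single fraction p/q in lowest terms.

Fold from the inside: start with 9/1.
  4 + 1/9 = 37/9
  11 + 9/37 = 416/37

416/37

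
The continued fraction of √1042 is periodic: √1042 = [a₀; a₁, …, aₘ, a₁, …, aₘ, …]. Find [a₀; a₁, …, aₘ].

[32; 3, 1, 1, 3, 64]

a₀ = ⌊√1042⌋ = 32.
With m₀=0, d₀=1 and mₖ₊₁ = dₖaₖ − mₖ, dₖ₊₁ = (n − mₖ₊₁²)/dₖ, aₖ₊₁ = ⌊(a₀+mₖ₊₁)/dₖ₊₁⌋:
  k=1: m=32, d=18, a=3
  k=2: m=22, d=31, a=1
  k=3: m=9, d=31, a=1
  k=4: m=22, d=18, a=3
  k=5: m=32, d=1, a=64
d=1 and a=2a₀=64 at k=5, so the next step gives (m, d) = (32, 18) again — its k=1 value — and the period has length 5.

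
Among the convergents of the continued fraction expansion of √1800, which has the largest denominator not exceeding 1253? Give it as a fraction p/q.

19601/462

√1800 = [42; 2, 2, 1, 8, 1, 2, 2, 84, …] (period length 8).
Convergents:
  p_0/q_0 = 42/1
  p_1/q_1 = 85/2
  p_2/q_2 = 212/5
  p_3/q_3 = 297/7
  p_4/q_4 = 2588/61
  p_5/q_5 = 2885/68
  p_6/q_6 = 8358/197
  p_7/q_7 = 19601/462
  p_8/q_8 = 1654842/39005
q_7 = 462 ≤ 1253 < 39005 = q_8, so the answer is 19601/462.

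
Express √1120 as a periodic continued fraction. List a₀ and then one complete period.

[33; 2, 6, 1, 15, 1, 6, 2, 66]

a₀ = ⌊√1120⌋ = 33.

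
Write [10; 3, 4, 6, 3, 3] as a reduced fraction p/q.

8752/849

Using pₖ = aₖpₖ₋₁ + pₖ₋₂ and qₖ = aₖqₖ₋₁ + qₖ₋₂:
  k=0: a=10, p=10, q=1
  k=1: a=3, p=31, q=3
  k=2: a=4, p=134, q=13
  k=3: a=6, p=835, q=81
  k=4: a=3, p=2639, q=256
  k=5: a=3, p=8752, q=849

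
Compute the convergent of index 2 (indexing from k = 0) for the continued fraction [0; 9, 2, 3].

2/19

Using pₖ = aₖpₖ₋₁ + pₖ₋₂, qₖ = aₖqₖ₋₁ + qₖ₋₂ (with p₋₁=1, p₋₂=0, q₋₁=0, q₋₂=1):
  k=0: a=0, p=0, q=1
  k=1: a=9, p=1, q=9
  k=2: a=2, p=2, q=19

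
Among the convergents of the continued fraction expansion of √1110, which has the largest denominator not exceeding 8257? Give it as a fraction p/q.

132567/3979

√1110 = [33; 3, 6, 3, 66, …] (period length 4).
Convergents:
  p_0/q_0 = 33/1
  p_1/q_1 = 100/3
  p_2/q_2 = 633/19
  p_3/q_3 = 1999/60
  p_4/q_4 = 132567/3979
  p_5/q_5 = 399700/11997
q_4 = 3979 ≤ 8257 < 11997 = q_5, so the answer is 132567/3979.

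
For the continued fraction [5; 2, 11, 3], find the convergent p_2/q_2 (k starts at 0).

126/23

Using pₖ = aₖpₖ₋₁ + pₖ₋₂, qₖ = aₖqₖ₋₁ + qₖ₋₂ (with p₋₁=1, p₋₂=0, q₋₁=0, q₋₂=1):
  k=0: a=5, p=5, q=1
  k=1: a=2, p=11, q=2
  k=2: a=11, p=126, q=23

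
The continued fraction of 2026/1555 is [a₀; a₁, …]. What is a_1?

2026 = 1·1555 + 471   →  a_0 = 1
1555 = 3·471 + 142   →  a_1 = 3

3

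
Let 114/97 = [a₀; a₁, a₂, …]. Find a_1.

5

114 = 1·97 + 17   →  a_0 = 1
97 = 5·17 + 12   →  a_1 = 5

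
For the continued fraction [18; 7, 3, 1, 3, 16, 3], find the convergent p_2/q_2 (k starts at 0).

399/22

Using pₖ = aₖpₖ₋₁ + pₖ₋₂, qₖ = aₖqₖ₋₁ + qₖ₋₂ (with p₋₁=1, p₋₂=0, q₋₁=0, q₋₂=1):
  k=0: a=18, p=18, q=1
  k=1: a=7, p=127, q=7
  k=2: a=3, p=399, q=22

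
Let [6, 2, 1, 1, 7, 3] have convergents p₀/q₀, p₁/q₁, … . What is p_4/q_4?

243/38

Using pₖ = aₖpₖ₋₁ + pₖ₋₂, qₖ = aₖqₖ₋₁ + qₖ₋₂ (with p₋₁=1, p₋₂=0, q₋₁=0, q₋₂=1):
  k=0: a=6, p=6, q=1
  k=1: a=2, p=13, q=2
  k=2: a=1, p=19, q=3
  k=3: a=1, p=32, q=5
  k=4: a=7, p=243, q=38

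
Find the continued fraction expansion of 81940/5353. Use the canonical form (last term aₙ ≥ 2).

[15; 3, 3, 1, 14, 2, 13]

81940 = 15×5353 + 1645
5353 = 3×1645 + 418
1645 = 3×418 + 391
418 = 1×391 + 27
391 = 14×27 + 13
27 = 2×13 + 1
13 = 13×1 + 0  (stop)
So 81940/5353 = [15; 3, 3, 1, 14, 2, 13].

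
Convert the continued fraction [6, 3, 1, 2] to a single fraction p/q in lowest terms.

69/11

Fold from the inside: start with 2/1.
  1 + 1/2 = 3/2
  3 + 2/3 = 11/3
  6 + 3/11 = 69/11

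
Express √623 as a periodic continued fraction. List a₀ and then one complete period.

[24; 1, 23, 1, 48]

a₀ = ⌊√623⌋ = 24.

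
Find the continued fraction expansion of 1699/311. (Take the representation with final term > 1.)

1699 = 5·311 + 144
311 = 2·144 + 23
144 = 6·23 + 6
23 = 3·6 + 5
6 = 1·5 + 1
5 = 5·1 + 0  (stop)
So 1699/311 = [5; 2, 6, 3, 1, 5].

[5; 2, 6, 3, 1, 5]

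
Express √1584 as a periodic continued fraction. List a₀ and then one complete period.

[39; 1, 3, 1, 78]

a₀ = ⌊√1584⌋ = 39.
With m₀=0, d₀=1 and mₖ₊₁ = dₖaₖ − mₖ, dₖ₊₁ = (n − mₖ₊₁²)/dₖ, aₖ₊₁ = ⌊(a₀+mₖ₊₁)/dₖ₊₁⌋:
  k=1: m=39, d=63, a=1
  k=2: m=24, d=16, a=3
  k=3: m=24, d=63, a=1
  k=4: m=39, d=1, a=78
d=1 and a=2a₀=78 at k=4, so the next step gives (m, d) = (39, 63) again — its k=1 value — and the period has length 4.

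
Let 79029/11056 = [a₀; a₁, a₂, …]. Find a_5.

79029 = 7·11056 + 1637   →  a_0 = 7
11056 = 6·1637 + 1234   →  a_1 = 6
1637 = 1·1234 + 403   →  a_2 = 1
1234 = 3·403 + 25   →  a_3 = 3
403 = 16·25 + 3   →  a_4 = 16
25 = 8·3 + 1   →  a_5 = 8

8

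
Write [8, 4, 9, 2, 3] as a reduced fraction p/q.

Fold from the inside: start with 3/1.
  2 + 1/3 = 7/3
  9 + 3/7 = 66/7
  4 + 7/66 = 271/66
  8 + 66/271 = 2234/271

2234/271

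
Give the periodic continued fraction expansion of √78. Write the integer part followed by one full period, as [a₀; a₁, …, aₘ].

[8; 1, 4, 1, 16]

a₀ = ⌊√78⌋ = 8.
With m₀=0, d₀=1 and mₖ₊₁ = dₖaₖ − mₖ, dₖ₊₁ = (n − mₖ₊₁²)/dₖ, aₖ₊₁ = ⌊(a₀+mₖ₊₁)/dₖ₊₁⌋:
  k=1: m=8, d=14, a=1
  k=2: m=6, d=3, a=4
  k=3: m=6, d=14, a=1
  k=4: m=8, d=1, a=16
d=1 and a=2a₀=16 at k=4, so the next step gives (m, d) = (8, 14) again — its k=1 value — and the period has length 4.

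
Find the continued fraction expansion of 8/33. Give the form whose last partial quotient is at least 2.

8 = 0·33 + 8
33 = 4·8 + 1
8 = 8·1 + 0  (stop)
So 8/33 = [0; 4, 8].

[0; 4, 8]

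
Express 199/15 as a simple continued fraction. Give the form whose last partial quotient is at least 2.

199 = 13·15 + 4
15 = 3·4 + 3
4 = 1·3 + 1
3 = 3·1 + 0  (stop)
So 199/15 = [13; 3, 1, 3].

[13; 3, 1, 3]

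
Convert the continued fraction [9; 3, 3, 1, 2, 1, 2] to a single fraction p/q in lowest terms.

1247/134

Fold from the inside: start with 2/1.
  1 + 1/2 = 3/2
  2 + 2/3 = 8/3
  1 + 3/8 = 11/8
  3 + 8/11 = 41/11
  3 + 11/41 = 134/41
  9 + 41/134 = 1247/134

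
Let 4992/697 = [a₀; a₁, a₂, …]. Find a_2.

4992 = 7·697 + 113   →  a_0 = 7
697 = 6·113 + 19   →  a_1 = 6
113 = 5·19 + 18   →  a_2 = 5

5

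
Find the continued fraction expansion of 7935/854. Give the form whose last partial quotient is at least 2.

[9; 3, 2, 3, 17, 2]

7935 = 9*854 + 249
854 = 3*249 + 107
249 = 2*107 + 35
107 = 3*35 + 2
35 = 17*2 + 1
2 = 2*1 + 0  (stop)
So 7935/854 = [9; 3, 2, 3, 17, 2].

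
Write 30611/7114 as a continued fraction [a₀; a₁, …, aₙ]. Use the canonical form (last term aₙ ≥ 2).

[4; 3, 3, 3, 8, 3, 8]

30611 = 4*7114 + 2155
7114 = 3*2155 + 649
2155 = 3*649 + 208
649 = 3*208 + 25
208 = 8*25 + 8
25 = 3*8 + 1
8 = 8*1 + 0  (stop)
So 30611/7114 = [4; 3, 3, 3, 8, 3, 8].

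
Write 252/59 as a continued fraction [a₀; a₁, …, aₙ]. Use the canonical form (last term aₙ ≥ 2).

252 = 4*59 + 16
59 = 3*16 + 11
16 = 1*11 + 5
11 = 2*5 + 1
5 = 5*1 + 0  (stop)
So 252/59 = [4; 3, 1, 2, 5].

[4; 3, 1, 2, 5]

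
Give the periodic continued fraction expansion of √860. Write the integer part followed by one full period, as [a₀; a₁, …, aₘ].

[29; 3, 14, 3, 58]

a₀ = ⌊√860⌋ = 29.
With m₀=0, d₀=1 and mₖ₊₁ = dₖaₖ − mₖ, dₖ₊₁ = (n − mₖ₊₁²)/dₖ, aₖ₊₁ = ⌊(a₀+mₖ₊₁)/dₖ₊₁⌋:
  k=1: m=29, d=19, a=3
  k=2: m=28, d=4, a=14
  k=3: m=28, d=19, a=3
  k=4: m=29, d=1, a=58
d=1 and a=2a₀=58 at k=4, so the next step gives (m, d) = (29, 19) again — its k=1 value — and the period has length 4.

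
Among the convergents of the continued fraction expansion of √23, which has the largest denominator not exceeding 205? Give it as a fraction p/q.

√23 = [4; 1, 3, 1, 8, …] (period length 4).
Convergents:
  p_0/q_0 = 4/1
  p_1/q_1 = 5/1
  p_2/q_2 = 19/4
  p_3/q_3 = 24/5
  p_4/q_4 = 211/44
  p_5/q_5 = 235/49
  p_6/q_6 = 916/191
  p_7/q_7 = 1151/240
q_6 = 191 ≤ 205 < 240 = q_7, so the answer is 916/191.

916/191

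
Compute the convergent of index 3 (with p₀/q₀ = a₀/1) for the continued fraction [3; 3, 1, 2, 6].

Using pₖ = aₖpₖ₋₁ + pₖ₋₂, qₖ = aₖqₖ₋₁ + qₖ₋₂ (with p₋₁=1, p₋₂=0, q₋₁=0, q₋₂=1):
  k=0: a=3, p=3, q=1
  k=1: a=3, p=10, q=3
  k=2: a=1, p=13, q=4
  k=3: a=2, p=36, q=11

36/11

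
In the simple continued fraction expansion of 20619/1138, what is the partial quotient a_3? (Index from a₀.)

3

20619 = 18·1138 + 135   →  a_0 = 18
1138 = 8·135 + 58   →  a_1 = 8
135 = 2·58 + 19   →  a_2 = 2
58 = 3·19 + 1   →  a_3 = 3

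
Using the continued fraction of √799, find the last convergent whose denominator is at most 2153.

23857/844

√799 = [28; 3, 1, 3, 56, …] (period length 4).
Convergents:
  p_0/q_0 = 28/1
  p_1/q_1 = 85/3
  p_2/q_2 = 113/4
  p_3/q_3 = 424/15
  p_4/q_4 = 23857/844
  p_5/q_5 = 71995/2547
q_4 = 844 ≤ 2153 < 2547 = q_5, so the answer is 23857/844.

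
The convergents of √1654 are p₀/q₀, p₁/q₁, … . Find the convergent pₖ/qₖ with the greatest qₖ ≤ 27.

122/3

√1654 = [40; 1, 2, 40, 2, 1, 80, …] (period length 6).
Convergents:
  p_0/q_0 = 40/1
  p_1/q_1 = 41/1
  p_2/q_2 = 122/3
  p_3/q_3 = 4921/121
q_2 = 3 ≤ 27 < 121 = q_3, so the answer is 122/3.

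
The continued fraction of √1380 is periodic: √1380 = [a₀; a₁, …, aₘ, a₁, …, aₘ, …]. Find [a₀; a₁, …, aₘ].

a₀ = ⌊√1380⌋ = 37.
With m₀=0, d₀=1 and mₖ₊₁ = dₖaₖ − mₖ, dₖ₊₁ = (n − mₖ₊₁²)/dₖ, aₖ₊₁ = ⌊(a₀+mₖ₊₁)/dₖ₊₁⌋:
  k=1: m=37, d=11, a=6
  k=2: m=29, d=49, a=1
  k=3: m=20, d=20, a=2
  k=4: m=20, d=49, a=1
  k=5: m=29, d=11, a=6
  k=6: m=37, d=1, a=74
d=1 and a=2a₀=74 at k=6, so the next step gives (m, d) = (37, 11) again — its k=1 value — and the period has length 6.

[37; 6, 1, 2, 1, 6, 74]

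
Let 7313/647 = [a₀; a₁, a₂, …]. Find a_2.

3

7313 = 11·647 + 196   →  a_0 = 11
647 = 3·196 + 59   →  a_1 = 3
196 = 3·59 + 19   →  a_2 = 3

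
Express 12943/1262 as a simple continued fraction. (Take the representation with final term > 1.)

12943 = 10*1262 + 323
1262 = 3*323 + 293
323 = 1*293 + 30
293 = 9*30 + 23
30 = 1*23 + 7
23 = 3*7 + 2
7 = 3*2 + 1
2 = 2*1 + 0  (stop)
So 12943/1262 = [10; 3, 1, 9, 1, 3, 3, 2].

[10; 3, 1, 9, 1, 3, 3, 2]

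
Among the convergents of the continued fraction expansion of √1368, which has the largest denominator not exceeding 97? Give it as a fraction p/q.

√1368 = [36; 1, 72, …] (period length 2).
Convergents:
  p_0/q_0 = 36/1
  p_1/q_1 = 37/1
  p_2/q_2 = 2700/73
  p_3/q_3 = 2737/74
  p_4/q_4 = 199764/5401
q_3 = 74 ≤ 97 < 5401 = q_4, so the answer is 2737/74.

2737/74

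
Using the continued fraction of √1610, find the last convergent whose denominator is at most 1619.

25720/641

√1610 = [40; 8, 80, …] (period length 2).
Convergents:
  p_0/q_0 = 40/1
  p_1/q_1 = 321/8
  p_2/q_2 = 25720/641
  p_3/q_3 = 206081/5136
q_2 = 641 ≤ 1619 < 5136 = q_3, so the answer is 25720/641.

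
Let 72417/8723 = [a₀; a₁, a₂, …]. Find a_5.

2

72417 = 8·8723 + 2633   →  a_0 = 8
8723 = 3·2633 + 824   →  a_1 = 3
2633 = 3·824 + 161   →  a_2 = 3
824 = 5·161 + 19   →  a_3 = 5
161 = 8·19 + 9   →  a_4 = 8
19 = 2·9 + 1   →  a_5 = 2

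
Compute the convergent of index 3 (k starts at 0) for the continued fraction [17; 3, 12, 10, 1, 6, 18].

Using pₖ = aₖpₖ₋₁ + pₖ₋₂, qₖ = aₖqₖ₋₁ + qₖ₋₂ (with p₋₁=1, p₋₂=0, q₋₁=0, q₋₂=1):
  k=0: a=17, p=17, q=1
  k=1: a=3, p=52, q=3
  k=2: a=12, p=641, q=37
  k=3: a=10, p=6462, q=373

6462/373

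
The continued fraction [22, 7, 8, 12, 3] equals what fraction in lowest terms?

Fold from the inside: start with 3/1.
  12 + 1/3 = 37/3
  8 + 3/37 = 299/37
  7 + 37/299 = 2130/299
  22 + 299/2130 = 47159/2130

47159/2130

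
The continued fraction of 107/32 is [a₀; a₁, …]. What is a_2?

107 = 3·32 + 11   →  a_0 = 3
32 = 2·11 + 10   →  a_1 = 2
11 = 1·10 + 1   →  a_2 = 1

1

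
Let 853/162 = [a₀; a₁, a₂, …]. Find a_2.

853 = 5·162 + 43   →  a_0 = 5
162 = 3·43 + 33   →  a_1 = 3
43 = 1·33 + 10   →  a_2 = 1

1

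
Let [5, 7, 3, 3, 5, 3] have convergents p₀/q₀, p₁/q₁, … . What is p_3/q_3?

375/73

Using pₖ = aₖpₖ₋₁ + pₖ₋₂, qₖ = aₖqₖ₋₁ + qₖ₋₂ (with p₋₁=1, p₋₂=0, q₋₁=0, q₋₂=1):
  k=0: a=5, p=5, q=1
  k=1: a=7, p=36, q=7
  k=2: a=3, p=113, q=22
  k=3: a=3, p=375, q=73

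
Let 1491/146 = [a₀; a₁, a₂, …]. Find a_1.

1491 = 10·146 + 31   →  a_0 = 10
146 = 4·31 + 22   →  a_1 = 4

4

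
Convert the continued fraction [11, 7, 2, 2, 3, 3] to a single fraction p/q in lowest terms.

4621/415

Using pₖ = aₖpₖ₋₁ + pₖ₋₂ and qₖ = aₖqₖ₋₁ + qₖ₋₂:
  k=0: a=11, p=11, q=1
  k=1: a=7, p=78, q=7
  k=2: a=2, p=167, q=15
  k=3: a=2, p=412, q=37
  k=4: a=3, p=1403, q=126
  k=5: a=3, p=4621, q=415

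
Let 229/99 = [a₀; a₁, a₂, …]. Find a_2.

229 = 2·99 + 31   →  a_0 = 2
99 = 3·31 + 6   →  a_1 = 3
31 = 5·6 + 1   →  a_2 = 5

5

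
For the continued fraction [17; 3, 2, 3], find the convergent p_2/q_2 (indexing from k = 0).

Using pₖ = aₖpₖ₋₁ + pₖ₋₂, qₖ = aₖqₖ₋₁ + qₖ₋₂ (with p₋₁=1, p₋₂=0, q₋₁=0, q₋₂=1):
  k=0: a=17, p=17, q=1
  k=1: a=3, p=52, q=3
  k=2: a=2, p=121, q=7

121/7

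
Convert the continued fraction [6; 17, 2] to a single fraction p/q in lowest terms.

212/35

Fold from the inside: start with 2/1.
  17 + 1/2 = 35/2
  6 + 2/35 = 212/35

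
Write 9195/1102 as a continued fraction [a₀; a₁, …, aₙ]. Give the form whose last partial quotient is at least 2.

[8; 2, 1, 9, 1, 4, 1, 5]

9195 = 8*1102 + 379
1102 = 2*379 + 344
379 = 1*344 + 35
344 = 9*35 + 29
35 = 1*29 + 6
29 = 4*6 + 5
6 = 1*5 + 1
5 = 5*1 + 0  (stop)
So 9195/1102 = [8; 2, 1, 9, 1, 4, 1, 5].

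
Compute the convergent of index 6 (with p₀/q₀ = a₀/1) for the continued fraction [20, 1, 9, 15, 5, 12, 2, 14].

Using pₖ = aₖpₖ₋₁ + pₖ₋₂, qₖ = aₖqₖ₋₁ + qₖ₋₂ (with p₋₁=1, p₋₂=0, q₋₁=0, q₋₂=1):
  k=0: a=20, p=20, q=1
  k=1: a=1, p=21, q=1
  k=2: a=9, p=209, q=10
  k=3: a=15, p=3156, q=151
  k=4: a=5, p=15989, q=765
  k=5: a=12, p=195024, q=9331
  k=6: a=2, p=406037, q=19427

406037/19427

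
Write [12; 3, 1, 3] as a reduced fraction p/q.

184/15

Fold from the inside: start with 3/1.
  1 + 1/3 = 4/3
  3 + 3/4 = 15/4
  12 + 4/15 = 184/15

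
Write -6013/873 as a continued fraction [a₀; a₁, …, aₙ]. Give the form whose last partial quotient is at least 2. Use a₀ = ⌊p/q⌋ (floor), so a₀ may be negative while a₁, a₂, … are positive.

-6013 = -7*873 + 98
873 = 8*98 + 89
98 = 1*89 + 9
89 = 9*9 + 8
9 = 1*8 + 1
8 = 8*1 + 0  (stop)
So -6013/873 = [-7; 8, 1, 9, 1, 8].

[-7; 8, 1, 9, 1, 8]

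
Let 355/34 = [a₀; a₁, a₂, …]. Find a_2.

3

355 = 10·34 + 15   →  a_0 = 10
34 = 2·15 + 4   →  a_1 = 2
15 = 3·4 + 3   →  a_2 = 3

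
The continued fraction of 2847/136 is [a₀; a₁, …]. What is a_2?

2847 = 20·136 + 127   →  a_0 = 20
136 = 1·127 + 9   →  a_1 = 1
127 = 14·9 + 1   →  a_2 = 14

14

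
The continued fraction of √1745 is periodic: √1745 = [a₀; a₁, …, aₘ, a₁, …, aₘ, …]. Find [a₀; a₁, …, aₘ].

[41; 1, 3, 2, 2, 3, 1, 82]

a₀ = ⌊√1745⌋ = 41.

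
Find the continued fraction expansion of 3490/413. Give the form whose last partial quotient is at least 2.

[8; 2, 4, 1, 1, 6, 3]

3490 = 8·413 + 186
413 = 2·186 + 41
186 = 4·41 + 22
41 = 1·22 + 19
22 = 1·19 + 3
19 = 6·3 + 1
3 = 3·1 + 0  (stop)
So 3490/413 = [8; 2, 4, 1, 1, 6, 3].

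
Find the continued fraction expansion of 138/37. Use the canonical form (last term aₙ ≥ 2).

[3; 1, 2, 1, 2, 3]

138 = 3*37 + 27
37 = 1*27 + 10
27 = 2*10 + 7
10 = 1*7 + 3
7 = 2*3 + 1
3 = 3*1 + 0  (stop)
So 138/37 = [3; 1, 2, 1, 2, 3].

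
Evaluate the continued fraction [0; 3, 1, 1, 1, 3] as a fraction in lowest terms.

Fold from the inside: start with 3/1.
  1 + 1/3 = 4/3
  1 + 3/4 = 7/4
  1 + 4/7 = 11/7
  3 + 7/11 = 40/11
  0 + 11/40 = 11/40

11/40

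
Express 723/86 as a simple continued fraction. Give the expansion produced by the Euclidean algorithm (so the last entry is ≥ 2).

[8; 2, 2, 5, 3]

723 = 8·86 + 35
86 = 2·35 + 16
35 = 2·16 + 3
16 = 5·3 + 1
3 = 3·1 + 0  (stop)
So 723/86 = [8; 2, 2, 5, 3].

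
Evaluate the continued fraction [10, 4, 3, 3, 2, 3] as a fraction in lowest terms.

Fold from the inside: start with 3/1.
  2 + 1/3 = 7/3
  3 + 3/7 = 24/7
  3 + 7/24 = 79/24
  4 + 24/79 = 340/79
  10 + 79/340 = 3479/340

3479/340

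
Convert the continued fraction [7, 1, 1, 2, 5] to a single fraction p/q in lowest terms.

Using pₖ = aₖpₖ₋₁ + pₖ₋₂ and qₖ = aₖqₖ₋₁ + qₖ₋₂:
  k=0: a=7, p=7, q=1
  k=1: a=1, p=8, q=1
  k=2: a=1, p=15, q=2
  k=3: a=2, p=38, q=5
  k=4: a=5, p=205, q=27

205/27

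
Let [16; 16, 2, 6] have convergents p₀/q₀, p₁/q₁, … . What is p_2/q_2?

530/33

Using pₖ = aₖpₖ₋₁ + pₖ₋₂, qₖ = aₖqₖ₋₁ + qₖ₋₂ (with p₋₁=1, p₋₂=0, q₋₁=0, q₋₂=1):
  k=0: a=16, p=16, q=1
  k=1: a=16, p=257, q=16
  k=2: a=2, p=530, q=33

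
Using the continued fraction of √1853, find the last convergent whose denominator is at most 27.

√1853 = [43; 21, 1, 1, 21, 86, …] (period length 5).
Convergents:
  p_0/q_0 = 43/1
  p_1/q_1 = 904/21
  p_2/q_2 = 947/22
  p_3/q_3 = 1851/43
q_2 = 22 ≤ 27 < 43 = q_3, so the answer is 947/22.

947/22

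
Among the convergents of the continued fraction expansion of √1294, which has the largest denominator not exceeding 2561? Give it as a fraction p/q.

91909/2555

√1294 = [35; 1, 34, 1, 70, …] (period length 4).
Convergents:
  p_0/q_0 = 35/1
  p_1/q_1 = 36/1
  p_2/q_2 = 1259/35
  p_3/q_3 = 1295/36
  p_4/q_4 = 91909/2555
  p_5/q_5 = 93204/2591
q_4 = 2555 ≤ 2561 < 2591 = q_5, so the answer is 91909/2555.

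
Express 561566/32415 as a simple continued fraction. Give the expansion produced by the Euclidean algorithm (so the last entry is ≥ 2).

561566 = 17×32415 + 10511
32415 = 3×10511 + 882
10511 = 11×882 + 809
882 = 1×809 + 73
809 = 11×73 + 6
73 = 12×6 + 1
6 = 6×1 + 0  (stop)
So 561566/32415 = [17; 3, 11, 1, 11, 12, 6].

[17; 3, 11, 1, 11, 12, 6]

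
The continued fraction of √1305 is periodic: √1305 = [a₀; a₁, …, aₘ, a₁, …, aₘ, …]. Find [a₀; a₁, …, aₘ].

a₀ = ⌊√1305⌋ = 36.
With m₀=0, d₀=1 and mₖ₊₁ = dₖaₖ − mₖ, dₖ₊₁ = (n − mₖ₊₁²)/dₖ, aₖ₊₁ = ⌊(a₀+mₖ₊₁)/dₖ₊₁⌋:
  k=1: m=36, d=9, a=8
  k=2: m=36, d=1, a=72
d=1 and a=2a₀=72 at k=2, so the next step gives (m, d) = (36, 9) again — its k=1 value — and the period has length 2.

[36; 8, 72]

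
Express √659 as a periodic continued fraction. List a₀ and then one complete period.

[25; 1, 2, 25, 2, 1, 50]

a₀ = ⌊√659⌋ = 25.
With m₀=0, d₀=1 and mₖ₊₁ = dₖaₖ − mₖ, dₖ₊₁ = (n − mₖ₊₁²)/dₖ, aₖ₊₁ = ⌊(a₀+mₖ₊₁)/dₖ₊₁⌋:
  k=1: m=25, d=34, a=1
  k=2: m=9, d=17, a=2
  k=3: m=25, d=2, a=25
  k=4: m=25, d=17, a=2
  k=5: m=9, d=34, a=1
  k=6: m=25, d=1, a=50
d=1 and a=2a₀=50 at k=6, so the next step gives (m, d) = (25, 34) again — its k=1 value — and the period has length 6.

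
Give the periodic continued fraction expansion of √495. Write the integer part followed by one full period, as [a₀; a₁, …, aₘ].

a₀ = ⌊√495⌋ = 22.

[22; 4, 44]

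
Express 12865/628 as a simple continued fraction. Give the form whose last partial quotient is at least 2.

12865 = 20*628 + 305
628 = 2*305 + 18
305 = 16*18 + 17
18 = 1*17 + 1
17 = 17*1 + 0  (stop)
So 12865/628 = [20; 2, 16, 1, 17].

[20; 2, 16, 1, 17]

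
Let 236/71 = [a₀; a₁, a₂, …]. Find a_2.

236 = 3·71 + 23   →  a_0 = 3
71 = 3·23 + 2   →  a_1 = 3
23 = 11·2 + 1   →  a_2 = 11

11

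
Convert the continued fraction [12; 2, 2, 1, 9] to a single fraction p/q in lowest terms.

845/68

Fold from the inside: start with 9/1.
  1 + 1/9 = 10/9
  2 + 9/10 = 29/10
  2 + 10/29 = 68/29
  12 + 29/68 = 845/68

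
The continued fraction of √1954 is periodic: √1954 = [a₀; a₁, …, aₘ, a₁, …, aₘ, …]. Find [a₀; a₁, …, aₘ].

[44; 4, 1, 9, 44, 9, 1, 4, 88]

a₀ = ⌊√1954⌋ = 44.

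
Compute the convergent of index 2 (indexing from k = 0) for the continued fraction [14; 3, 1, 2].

Using pₖ = aₖpₖ₋₁ + pₖ₋₂, qₖ = aₖqₖ₋₁ + qₖ₋₂ (with p₋₁=1, p₋₂=0, q₋₁=0, q₋₂=1):
  k=0: a=14, p=14, q=1
  k=1: a=3, p=43, q=3
  k=2: a=1, p=57, q=4

57/4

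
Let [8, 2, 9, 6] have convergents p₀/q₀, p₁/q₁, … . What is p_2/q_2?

161/19

Using pₖ = aₖpₖ₋₁ + pₖ₋₂, qₖ = aₖqₖ₋₁ + qₖ₋₂ (with p₋₁=1, p₋₂=0, q₋₁=0, q₋₂=1):
  k=0: a=8, p=8, q=1
  k=1: a=2, p=17, q=2
  k=2: a=9, p=161, q=19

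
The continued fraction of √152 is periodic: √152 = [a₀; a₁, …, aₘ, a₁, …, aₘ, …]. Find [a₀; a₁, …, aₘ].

a₀ = ⌊√152⌋ = 12.
With m₀=0, d₀=1 and mₖ₊₁ = dₖaₖ − mₖ, dₖ₊₁ = (n − mₖ₊₁²)/dₖ, aₖ₊₁ = ⌊(a₀+mₖ₊₁)/dₖ₊₁⌋:
  k=1: m=12, d=8, a=3
  k=2: m=12, d=1, a=24
d=1 and a=2a₀=24 at k=2, so the next step gives (m, d) = (12, 8) again — its k=1 value — and the period has length 2.

[12; 3, 24]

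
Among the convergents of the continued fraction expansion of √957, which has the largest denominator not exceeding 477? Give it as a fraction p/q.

√957 = [30; 1, 14, 2, 14, 1, 60, …] (period length 6).
Convergents:
  p_0/q_0 = 30/1
  p_1/q_1 = 31/1
  p_2/q_2 = 464/15
  p_3/q_3 = 959/31
  p_4/q_4 = 13890/449
  p_5/q_5 = 14849/480
q_4 = 449 ≤ 477 < 480 = q_5, so the answer is 13890/449.

13890/449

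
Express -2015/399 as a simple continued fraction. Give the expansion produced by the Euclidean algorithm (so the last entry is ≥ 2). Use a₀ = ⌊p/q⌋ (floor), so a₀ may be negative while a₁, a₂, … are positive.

[-6; 1, 18, 1, 19]

-2015 = -6×399 + 379
399 = 1×379 + 20
379 = 18×20 + 19
20 = 1×19 + 1
19 = 19×1 + 0  (stop)
So -2015/399 = [-6; 1, 18, 1, 19].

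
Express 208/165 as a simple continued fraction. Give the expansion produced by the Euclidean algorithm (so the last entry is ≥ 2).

[1; 3, 1, 5, 7]

208 = 1×165 + 43
165 = 3×43 + 36
43 = 1×36 + 7
36 = 5×7 + 1
7 = 7×1 + 0  (stop)
So 208/165 = [1; 3, 1, 5, 7].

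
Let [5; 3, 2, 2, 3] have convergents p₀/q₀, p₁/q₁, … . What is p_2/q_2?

Using pₖ = aₖpₖ₋₁ + pₖ₋₂, qₖ = aₖqₖ₋₁ + qₖ₋₂ (with p₋₁=1, p₋₂=0, q₋₁=0, q₋₂=1):
  k=0: a=5, p=5, q=1
  k=1: a=3, p=16, q=3
  k=2: a=2, p=37, q=7

37/7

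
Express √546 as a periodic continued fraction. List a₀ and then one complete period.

a₀ = ⌊√546⌋ = 23.

[23; 2, 1, 2, 1, 2, 46]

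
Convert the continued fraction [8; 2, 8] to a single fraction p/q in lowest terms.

Using pₖ = aₖpₖ₋₁ + pₖ₋₂ and qₖ = aₖqₖ₋₁ + qₖ₋₂:
  k=0: a=8, p=8, q=1
  k=1: a=2, p=17, q=2
  k=2: a=8, p=144, q=17

144/17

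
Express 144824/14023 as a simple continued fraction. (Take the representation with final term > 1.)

[10; 3, 19, 16, 15]

144824 = 10·14023 + 4594
14023 = 3·4594 + 241
4594 = 19·241 + 15
241 = 16·15 + 1
15 = 15·1 + 0  (stop)
So 144824/14023 = [10; 3, 19, 16, 15].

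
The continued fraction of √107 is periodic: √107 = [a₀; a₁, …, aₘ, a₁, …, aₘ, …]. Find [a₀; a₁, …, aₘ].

a₀ = ⌊√107⌋ = 10.
With m₀=0, d₀=1 and mₖ₊₁ = dₖaₖ − mₖ, dₖ₊₁ = (n − mₖ₊₁²)/dₖ, aₖ₊₁ = ⌊(a₀+mₖ₊₁)/dₖ₊₁⌋:
  k=1: m=10, d=7, a=2
  k=2: m=4, d=13, a=1
  k=3: m=9, d=2, a=9
  k=4: m=9, d=13, a=1
  k=5: m=4, d=7, a=2
  k=6: m=10, d=1, a=20
d=1 and a=2a₀=20 at k=6, so the next step gives (m, d) = (10, 7) again — its k=1 value — and the period has length 6.

[10; 2, 1, 9, 1, 2, 20]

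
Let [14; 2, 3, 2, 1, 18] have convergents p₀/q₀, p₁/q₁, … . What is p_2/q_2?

101/7

Using pₖ = aₖpₖ₋₁ + pₖ₋₂, qₖ = aₖqₖ₋₁ + qₖ₋₂ (with p₋₁=1, p₋₂=0, q₋₁=0, q₋₂=1):
  k=0: a=14, p=14, q=1
  k=1: a=2, p=29, q=2
  k=2: a=3, p=101, q=7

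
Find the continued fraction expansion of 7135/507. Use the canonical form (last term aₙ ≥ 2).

7135 = 14×507 + 37
507 = 13×37 + 26
37 = 1×26 + 11
26 = 2×11 + 4
11 = 2×4 + 3
4 = 1×3 + 1
3 = 3×1 + 0  (stop)
So 7135/507 = [14; 13, 1, 2, 2, 1, 3].

[14; 13, 1, 2, 2, 1, 3]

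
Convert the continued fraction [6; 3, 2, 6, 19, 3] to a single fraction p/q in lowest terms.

Using pₖ = aₖpₖ₋₁ + pₖ₋₂ and qₖ = aₖqₖ₋₁ + qₖ₋₂:
  k=0: a=6, p=6, q=1
  k=1: a=3, p=19, q=3
  k=2: a=2, p=44, q=7
  k=3: a=6, p=283, q=45
  k=4: a=19, p=5421, q=862
  k=5: a=3, p=16546, q=2631

16546/2631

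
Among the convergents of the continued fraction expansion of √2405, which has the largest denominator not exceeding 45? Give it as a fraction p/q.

1226/25

√2405 = [49; 24, 1, 1, 24, 98, …] (period length 5).
Convergents:
  p_0/q_0 = 49/1
  p_1/q_1 = 1177/24
  p_2/q_2 = 1226/25
  p_3/q_3 = 2403/49
q_2 = 25 ≤ 45 < 49 = q_3, so the answer is 1226/25.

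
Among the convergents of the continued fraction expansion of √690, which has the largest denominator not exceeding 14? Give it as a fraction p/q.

√690 = [26; 3, 1, 2, 1, 3, 52, …] (period length 6).
Convergents:
  p_0/q_0 = 26/1
  p_1/q_1 = 79/3
  p_2/q_2 = 105/4
  p_3/q_3 = 289/11
  p_4/q_4 = 394/15
q_3 = 11 ≤ 14 < 15 = q_4, so the answer is 289/11.

289/11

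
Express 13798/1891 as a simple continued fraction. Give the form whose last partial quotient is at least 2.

13798 = 7*1891 + 561
1891 = 3*561 + 208
561 = 2*208 + 145
208 = 1*145 + 63
145 = 2*63 + 19
63 = 3*19 + 6
19 = 3*6 + 1
6 = 6*1 + 0  (stop)
So 13798/1891 = [7; 3, 2, 1, 2, 3, 3, 6].

[7; 3, 2, 1, 2, 3, 3, 6]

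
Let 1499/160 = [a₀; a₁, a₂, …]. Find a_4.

1499 = 9·160 + 59   →  a_0 = 9
160 = 2·59 + 42   →  a_1 = 2
59 = 1·42 + 17   →  a_2 = 1
42 = 2·17 + 8   →  a_3 = 2
17 = 2·8 + 1   →  a_4 = 2

2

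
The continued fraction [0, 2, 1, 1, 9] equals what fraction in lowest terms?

Fold from the inside: start with 9/1.
  1 + 1/9 = 10/9
  1 + 9/10 = 19/10
  2 + 10/19 = 48/19
  0 + 19/48 = 19/48

19/48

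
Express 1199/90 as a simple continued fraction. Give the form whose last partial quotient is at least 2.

1199 = 13×90 + 29
90 = 3×29 + 3
29 = 9×3 + 2
3 = 1×2 + 1
2 = 2×1 + 0  (stop)
So 1199/90 = [13; 3, 9, 1, 2].

[13; 3, 9, 1, 2]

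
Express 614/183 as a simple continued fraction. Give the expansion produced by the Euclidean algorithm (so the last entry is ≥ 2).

614 = 3*183 + 65
183 = 2*65 + 53
65 = 1*53 + 12
53 = 4*12 + 5
12 = 2*5 + 2
5 = 2*2 + 1
2 = 2*1 + 0  (stop)
So 614/183 = [3; 2, 1, 4, 2, 2, 2].

[3; 2, 1, 4, 2, 2, 2]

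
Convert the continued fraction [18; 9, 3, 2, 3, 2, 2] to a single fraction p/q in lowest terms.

22544/1245

Using pₖ = aₖpₖ₋₁ + pₖ₋₂ and qₖ = aₖqₖ₋₁ + qₖ₋₂:
  k=0: a=18, p=18, q=1
  k=1: a=9, p=163, q=9
  k=2: a=3, p=507, q=28
  k=3: a=2, p=1177, q=65
  k=4: a=3, p=4038, q=223
  k=5: a=2, p=9253, q=511
  k=6: a=2, p=22544, q=1245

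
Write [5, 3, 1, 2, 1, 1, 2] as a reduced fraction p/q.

Fold from the inside: start with 2/1.
  1 + 1/2 = 3/2
  1 + 2/3 = 5/3
  2 + 3/5 = 13/5
  1 + 5/13 = 18/13
  3 + 13/18 = 67/18
  5 + 18/67 = 353/67

353/67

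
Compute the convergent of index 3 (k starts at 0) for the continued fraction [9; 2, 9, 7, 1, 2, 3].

1279/135

Using pₖ = aₖpₖ₋₁ + pₖ₋₂, qₖ = aₖqₖ₋₁ + qₖ₋₂ (with p₋₁=1, p₋₂=0, q₋₁=0, q₋₂=1):
  k=0: a=9, p=9, q=1
  k=1: a=2, p=19, q=2
  k=2: a=9, p=180, q=19
  k=3: a=7, p=1279, q=135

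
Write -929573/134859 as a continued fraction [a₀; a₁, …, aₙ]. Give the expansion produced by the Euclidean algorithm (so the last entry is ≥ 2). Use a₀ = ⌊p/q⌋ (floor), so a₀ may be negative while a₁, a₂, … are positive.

[-7; 9, 2, 1, 18, 16, 16]

-929573 = -7×134859 + 14440
134859 = 9×14440 + 4899
14440 = 2×4899 + 4642
4899 = 1×4642 + 257
4642 = 18×257 + 16
257 = 16×16 + 1
16 = 16×1 + 0  (stop)
So -929573/134859 = [-7; 9, 2, 1, 18, 16, 16].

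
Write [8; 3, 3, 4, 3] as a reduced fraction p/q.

Using pₖ = aₖpₖ₋₁ + pₖ₋₂ and qₖ = aₖqₖ₋₁ + qₖ₋₂:
  k=0: a=8, p=8, q=1
  k=1: a=3, p=25, q=3
  k=2: a=3, p=83, q=10
  k=3: a=4, p=357, q=43
  k=4: a=3, p=1154, q=139

1154/139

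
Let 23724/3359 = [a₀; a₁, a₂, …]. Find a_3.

23724 = 7·3359 + 211   →  a_0 = 7
3359 = 15·211 + 194   →  a_1 = 15
211 = 1·194 + 17   →  a_2 = 1
194 = 11·17 + 7   →  a_3 = 11

11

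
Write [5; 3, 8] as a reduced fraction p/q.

Using pₖ = aₖpₖ₋₁ + pₖ₋₂ and qₖ = aₖqₖ₋₁ + qₖ₋₂:
  k=0: a=5, p=5, q=1
  k=1: a=3, p=16, q=3
  k=2: a=8, p=133, q=25

133/25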